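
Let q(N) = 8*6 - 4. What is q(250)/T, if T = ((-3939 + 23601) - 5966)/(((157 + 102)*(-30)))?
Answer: -42735/1712 ≈ -24.962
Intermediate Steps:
q(N) = 44 (q(N) = 48 - 4 = 44)
T = -6848/3885 (T = (19662 - 5966)/((259*(-30))) = 13696/(-7770) = 13696*(-1/7770) = -6848/3885 ≈ -1.7627)
q(250)/T = 44/(-6848/3885) = 44*(-3885/6848) = -42735/1712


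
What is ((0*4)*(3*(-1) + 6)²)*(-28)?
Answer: 0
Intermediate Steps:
((0*4)*(3*(-1) + 6)²)*(-28) = (0*(-3 + 6)²)*(-28) = (0*3²)*(-28) = (0*9)*(-28) = 0*(-28) = 0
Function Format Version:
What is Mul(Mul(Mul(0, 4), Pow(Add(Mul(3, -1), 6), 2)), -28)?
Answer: 0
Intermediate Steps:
Mul(Mul(Mul(0, 4), Pow(Add(Mul(3, -1), 6), 2)), -28) = Mul(Mul(0, Pow(Add(-3, 6), 2)), -28) = Mul(Mul(0, Pow(3, 2)), -28) = Mul(Mul(0, 9), -28) = Mul(0, -28) = 0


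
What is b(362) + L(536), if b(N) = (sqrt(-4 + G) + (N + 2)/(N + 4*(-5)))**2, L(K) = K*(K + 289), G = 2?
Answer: 12930344842/29241 + 364*I*sqrt(2)/171 ≈ 4.422e+5 + 3.0104*I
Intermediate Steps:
L(K) = K*(289 + K)
b(N) = (I*sqrt(2) + (2 + N)/(-20 + N))**2 (b(N) = (sqrt(-4 + 2) + (N + 2)/(N + 4*(-5)))**2 = (sqrt(-2) + (2 + N)/(N - 20))**2 = (I*sqrt(2) + (2 + N)/(-20 + N))**2)
b(362) + L(536) = (2 + 362 - 20*I*sqrt(2) + I*362*sqrt(2))**2/(-20 + 362)**2 + 536*(289 + 536) = (2 + 362 - 20*I*sqrt(2) + 362*I*sqrt(2))**2/342**2 + 536*825 = (364 + 342*I*sqrt(2))**2/116964 + 442200 = 442200 + (364 + 342*I*sqrt(2))**2/116964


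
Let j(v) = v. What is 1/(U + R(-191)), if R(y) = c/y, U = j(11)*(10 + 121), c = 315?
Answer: 191/274916 ≈ 0.00069476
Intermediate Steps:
U = 1441 (U = 11*(10 + 121) = 11*131 = 1441)
R(y) = 315/y
1/(U + R(-191)) = 1/(1441 + 315/(-191)) = 1/(1441 + 315*(-1/191)) = 1/(1441 - 315/191) = 1/(274916/191) = 191/274916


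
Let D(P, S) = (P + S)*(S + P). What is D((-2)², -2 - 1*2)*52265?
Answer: 0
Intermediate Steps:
D(P, S) = (P + S)² (D(P, S) = (P + S)*(P + S) = (P + S)²)
D((-2)², -2 - 1*2)*52265 = ((-2)² + (-2 - 1*2))²*52265 = (4 + (-2 - 2))²*52265 = (4 - 4)²*52265 = 0²*52265 = 0*52265 = 0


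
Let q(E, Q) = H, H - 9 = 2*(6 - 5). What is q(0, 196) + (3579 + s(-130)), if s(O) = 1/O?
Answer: 466699/130 ≈ 3590.0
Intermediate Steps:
H = 11 (H = 9 + 2*(6 - 5) = 9 + 2*1 = 9 + 2 = 11)
q(E, Q) = 11
q(0, 196) + (3579 + s(-130)) = 11 + (3579 + 1/(-130)) = 11 + (3579 - 1/130) = 11 + 465269/130 = 466699/130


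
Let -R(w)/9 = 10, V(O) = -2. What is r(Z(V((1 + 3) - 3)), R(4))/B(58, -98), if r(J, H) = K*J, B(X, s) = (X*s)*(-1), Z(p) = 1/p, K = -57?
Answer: 57/11368 ≈ 0.0050141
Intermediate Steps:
Z(p) = 1/p
R(w) = -90 (R(w) = -9*10 = -90)
B(X, s) = -X*s
r(J, H) = -57*J
r(Z(V((1 + 3) - 3)), R(4))/B(58, -98) = (-57/(-2))/((-1*58*(-98))) = -57*(-½)/5684 = (57/2)*(1/5684) = 57/11368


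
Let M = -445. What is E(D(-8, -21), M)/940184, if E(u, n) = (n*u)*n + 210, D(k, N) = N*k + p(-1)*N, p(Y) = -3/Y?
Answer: 2970405/134312 ≈ 22.116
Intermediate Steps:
D(k, N) = 3*N + N*k (D(k, N) = N*k + (-3/(-1))*N = N*k + (-3*(-1))*N = N*k + 3*N = 3*N + N*k)
E(u, n) = 210 + u*n² (E(u, n) = u*n² + 210 = 210 + u*n²)
E(D(-8, -21), M)/940184 = (210 - 21*(3 - 8)*(-445)²)/940184 = (210 - 21*(-5)*198025)*(1/940184) = (210 + 105*198025)*(1/940184) = (210 + 20792625)*(1/940184) = 20792835*(1/940184) = 2970405/134312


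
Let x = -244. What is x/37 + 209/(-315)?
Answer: -84593/11655 ≈ -7.2581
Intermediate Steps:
x/37 + 209/(-315) = -244/37 + 209/(-315) = -244*1/37 + 209*(-1/315) = -244/37 - 209/315 = -84593/11655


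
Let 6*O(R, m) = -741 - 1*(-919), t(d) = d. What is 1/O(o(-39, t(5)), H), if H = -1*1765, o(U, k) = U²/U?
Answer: 3/89 ≈ 0.033708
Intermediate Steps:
o(U, k) = U
H = -1765
O(R, m) = 89/3 (O(R, m) = (-741 - 1*(-919))/6 = (-741 + 919)/6 = (⅙)*178 = 89/3)
1/O(o(-39, t(5)), H) = 1/(89/3) = 3/89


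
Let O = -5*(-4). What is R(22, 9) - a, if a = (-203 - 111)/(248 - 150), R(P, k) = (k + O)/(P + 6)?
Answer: 831/196 ≈ 4.2398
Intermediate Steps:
O = 20
R(P, k) = (20 + k)/(6 + P) (R(P, k) = (k + 20)/(P + 6) = (20 + k)/(6 + P))
a = -157/49 (a = -314/98 = -314*1/98 = -157/49 ≈ -3.2041)
R(22, 9) - a = (20 + 9)/(6 + 22) - 1*(-157/49) = 29/28 + 157/49 = 831/196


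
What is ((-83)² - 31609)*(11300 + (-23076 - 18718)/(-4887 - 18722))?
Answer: -6595876771680/23609 ≈ -2.7938e+8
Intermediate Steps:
((-83)² - 31609)*(11300 + (-23076 - 18718)/(-4887 - 18722)) = (6889 - 31609)*(11300 - 41794/(-23609)) = -24720*(11300 - 41794*(-1/23609)) = -24720*(11300 + 41794/23609) = -24720*266823494/23609 = -6595876771680/23609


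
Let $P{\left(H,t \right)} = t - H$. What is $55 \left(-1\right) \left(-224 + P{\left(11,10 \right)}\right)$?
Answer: $12375$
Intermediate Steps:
$55 \left(-1\right) \left(-224 + P{\left(11,10 \right)}\right) = 55 \left(-1\right) \left(-224 + \left(10 - 11\right)\right) = - 55 \left(-224 + \left(10 - 11\right)\right) = - 55 \left(-224 - 1\right) = \left(-55\right) \left(-225\right) = 12375$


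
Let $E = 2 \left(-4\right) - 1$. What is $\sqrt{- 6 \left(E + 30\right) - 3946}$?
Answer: $2 i \sqrt{1018} \approx 63.812 i$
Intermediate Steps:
$E = -9$ ($E = -8 - 1 = -9$)
$\sqrt{- 6 \left(E + 30\right) - 3946} = \sqrt{- 6 \left(-9 + 30\right) - 3946} = \sqrt{\left(-6\right) 21 - 3946} = \sqrt{-126 - 3946} = \sqrt{-4072} = 2 i \sqrt{1018}$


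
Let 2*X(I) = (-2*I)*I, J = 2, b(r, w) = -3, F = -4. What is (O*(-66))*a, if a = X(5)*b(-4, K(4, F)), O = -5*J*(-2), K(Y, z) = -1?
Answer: -99000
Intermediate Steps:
X(I) = -I**2 (X(I) = ((-2*I)*I)/2 = (-2*I**2)/2 = -I**2)
O = 20 (O = -5*2*(-2) = -10*(-2) = 20)
a = 75 (a = -1*5**2*(-3) = -1*25*(-3) = -25*(-3) = 75)
(O*(-66))*a = (20*(-66))*75 = -1320*75 = -99000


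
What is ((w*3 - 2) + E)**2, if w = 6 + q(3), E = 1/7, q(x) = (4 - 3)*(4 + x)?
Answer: 67600/49 ≈ 1379.6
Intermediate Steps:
q(x) = 4 + x (q(x) = 1*(4 + x) = 4 + x)
E = 1/7 ≈ 0.14286
w = 13 (w = 6 + (4 + 3) = 6 + 7 = 13)
((w*3 - 2) + E)**2 = ((13*3 - 2) + 1/7)**2 = ((39 - 2) + 1/7)**2 = (37 + 1/7)**2 = (260/7)**2 = 67600/49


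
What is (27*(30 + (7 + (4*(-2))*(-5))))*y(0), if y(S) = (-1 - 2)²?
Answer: 18711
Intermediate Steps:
y(S) = 9 (y(S) = (-3)² = 9)
(27*(30 + (7 + (4*(-2))*(-5))))*y(0) = (27*(30 + (7 + (4*(-2))*(-5))))*9 = (27*(30 + (7 - 8*(-5))))*9 = (27*(30 + (7 + 40)))*9 = (27*(30 + 47))*9 = (27*77)*9 = 2079*9 = 18711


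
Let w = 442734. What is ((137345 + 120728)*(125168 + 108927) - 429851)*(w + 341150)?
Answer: 47356916634242256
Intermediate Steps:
((137345 + 120728)*(125168 + 108927) - 429851)*(w + 341150) = ((137345 + 120728)*(125168 + 108927) - 429851)*(442734 + 341150) = (258073*234095 - 429851)*783884 = (60413598935 - 429851)*783884 = 60413169084*783884 = 47356916634242256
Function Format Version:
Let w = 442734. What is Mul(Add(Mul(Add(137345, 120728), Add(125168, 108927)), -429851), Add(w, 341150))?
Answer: 47356916634242256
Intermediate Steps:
Mul(Add(Mul(Add(137345, 120728), Add(125168, 108927)), -429851), Add(w, 341150)) = Mul(Add(Mul(Add(137345, 120728), Add(125168, 108927)), -429851), Add(442734, 341150)) = Mul(Add(Mul(258073, 234095), -429851), 783884) = Mul(Add(60413598935, -429851), 783884) = Mul(60413169084, 783884) = 47356916634242256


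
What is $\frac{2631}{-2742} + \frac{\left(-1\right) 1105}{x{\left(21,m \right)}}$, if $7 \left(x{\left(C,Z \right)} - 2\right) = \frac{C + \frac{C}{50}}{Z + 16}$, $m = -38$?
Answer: $- \frac{1112762219}{1870958} \approx -594.75$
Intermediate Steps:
$x{\left(C,Z \right)} = 2 + \frac{51 C}{350 \left(16 + Z\right)}$ ($x{\left(C,Z \right)} = 2 + \frac{\left(C + \frac{C}{50}\right) \frac{1}{Z + 16}}{7} = 2 + \frac{\left(C + C \frac{1}{50}\right) \frac{1}{16 + Z}}{7} = 2 + \frac{\left(C + \frac{C}{50}\right) \frac{1}{16 + Z}}{7} = 2 + \frac{\frac{51 C}{50} \frac{1}{16 + Z}}{7} = 2 + \frac{\frac{51}{50} C \frac{1}{16 + Z}}{7} = 2 + \frac{51 C}{350 \left(16 + Z\right)}$)
$\frac{2631}{-2742} + \frac{\left(-1\right) 1105}{x{\left(21,m \right)}} = \frac{2631}{-2742} + \frac{\left(-1\right) 1105}{\frac{1}{350} \frac{1}{16 - 38} \left(11200 + 51 \cdot 21 + 700 \left(-38\right)\right)} = 2631 \left(- \frac{1}{2742}\right) - \frac{1105}{\frac{1}{350} \frac{1}{-22} \left(11200 + 1071 - 26600\right)} = - \frac{877}{914} - \frac{1105}{\frac{1}{350} \left(- \frac{1}{22}\right) \left(-14329\right)} = - \frac{877}{914} - \frac{1105}{\frac{2047}{1100}} = - \frac{877}{914} - \frac{1215500}{2047} = - \frac{1112762219}{1870958}$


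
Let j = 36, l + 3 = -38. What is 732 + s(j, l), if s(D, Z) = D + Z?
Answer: 727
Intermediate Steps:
l = -41 (l = -3 - 38 = -41)
732 + s(j, l) = 732 + (36 - 41) = 732 - 5 = 727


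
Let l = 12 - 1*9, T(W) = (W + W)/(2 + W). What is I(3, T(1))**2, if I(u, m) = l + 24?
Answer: 729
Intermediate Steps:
T(W) = 2*W/(2 + W) (T(W) = (2*W)/(2 + W) = 2*W/(2 + W))
l = 3 (l = 12 - 9 = 3)
I(u, m) = 27 (I(u, m) = 3 + 24 = 27)
I(3, T(1))**2 = 27**2 = 729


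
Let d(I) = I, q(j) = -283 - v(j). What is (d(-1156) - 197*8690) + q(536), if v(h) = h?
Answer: -1713905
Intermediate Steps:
q(j) = -283 - j
(d(-1156) - 197*8690) + q(536) = (-1156 - 197*8690) + (-283 - 1*536) = (-1156 - 1711930) + (-283 - 536) = -1713086 - 819 = -1713905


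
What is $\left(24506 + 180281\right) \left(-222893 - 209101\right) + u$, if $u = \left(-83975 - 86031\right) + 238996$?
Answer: $-88466686288$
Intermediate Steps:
$u = 68990$ ($u = -170006 + 238996 = 68990$)
$\left(24506 + 180281\right) \left(-222893 - 209101\right) + u = \left(24506 + 180281\right) \left(-222893 - 209101\right) + 68990 = 204787 \left(-431994\right) + 68990 = -88466755278 + 68990 = -88466686288$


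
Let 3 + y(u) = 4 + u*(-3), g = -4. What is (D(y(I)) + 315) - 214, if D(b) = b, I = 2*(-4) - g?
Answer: 114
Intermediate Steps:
I = -4 (I = 2*(-4) - 1*(-4) = -8 + 4 = -4)
y(u) = 1 - 3*u (y(u) = -3 + (4 + u*(-3)) = -3 + (4 - 3*u) = 1 - 3*u)
(D(y(I)) + 315) - 214 = ((1 - 3*(-4)) + 315) - 214 = ((1 + 12) + 315) - 214 = (13 + 315) - 214 = 328 - 214 = 114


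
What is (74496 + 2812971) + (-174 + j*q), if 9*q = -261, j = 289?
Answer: 2878912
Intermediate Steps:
q = -29 (q = (⅑)*(-261) = -29)
(74496 + 2812971) + (-174 + j*q) = (74496 + 2812971) + (-174 + 289*(-29)) = 2887467 + (-174 - 8381) = 2887467 - 8555 = 2878912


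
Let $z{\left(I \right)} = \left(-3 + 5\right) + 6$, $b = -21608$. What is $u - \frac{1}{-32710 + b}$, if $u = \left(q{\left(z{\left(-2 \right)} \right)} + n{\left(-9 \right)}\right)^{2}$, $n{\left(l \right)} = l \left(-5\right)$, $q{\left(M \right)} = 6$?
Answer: $\frac{141281119}{54318} \approx 2601.0$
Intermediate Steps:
$z{\left(I \right)} = 8$ ($z{\left(I \right)} = 2 + 6 = 8$)
$n{\left(l \right)} = - 5 l$
$u = 2601$ ($u = \left(6 - -45\right)^{2} = \left(6 + 45\right)^{2} = 51^{2} = 2601$)
$u - \frac{1}{-32710 + b} = 2601 - \frac{1}{-32710 - 21608} = 2601 - \frac{1}{-54318} = 2601 - - \frac{1}{54318} = 2601 + \frac{1}{54318} = \frac{141281119}{54318}$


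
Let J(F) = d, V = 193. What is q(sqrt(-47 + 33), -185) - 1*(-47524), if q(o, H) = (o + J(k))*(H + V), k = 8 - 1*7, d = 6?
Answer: 47572 + 8*I*sqrt(14) ≈ 47572.0 + 29.933*I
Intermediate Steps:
k = 1 (k = 8 - 7 = 1)
J(F) = 6
q(o, H) = (6 + o)*(193 + H) (q(o, H) = (o + 6)*(H + 193) = (6 + o)*(193 + H))
q(sqrt(-47 + 33), -185) - 1*(-47524) = (1158 + 6*(-185) + 193*sqrt(-47 + 33) - 185*sqrt(-47 + 33)) - 1*(-47524) = (1158 - 1110 + 193*sqrt(-14) - 185*I*sqrt(14)) + 47524 = (1158 - 1110 + 193*(I*sqrt(14)) - 185*I*sqrt(14)) + 47524 = (1158 - 1110 + 193*I*sqrt(14) - 185*I*sqrt(14)) + 47524 = (48 + 8*I*sqrt(14)) + 47524 = 47572 + 8*I*sqrt(14)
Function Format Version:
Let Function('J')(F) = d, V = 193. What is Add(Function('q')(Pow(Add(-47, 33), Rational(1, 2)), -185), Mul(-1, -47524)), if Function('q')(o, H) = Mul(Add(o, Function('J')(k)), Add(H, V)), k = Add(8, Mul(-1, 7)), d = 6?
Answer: Add(47572, Mul(8, I, Pow(14, Rational(1, 2)))) ≈ Add(47572., Mul(29.933, I))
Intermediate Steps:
k = 1 (k = Add(8, -7) = 1)
Function('J')(F) = 6
Function('q')(o, H) = Mul(Add(6, o), Add(193, H)) (Function('q')(o, H) = Mul(Add(o, 6), Add(H, 193)) = Mul(Add(6, o), Add(193, H)))
Add(Function('q')(Pow(Add(-47, 33), Rational(1, 2)), -185), Mul(-1, -47524)) = Add(Add(1158, Mul(6, -185), Mul(193, Pow(Add(-47, 33), Rational(1, 2))), Mul(-185, Pow(Add(-47, 33), Rational(1, 2)))), Mul(-1, -47524)) = Add(Add(1158, -1110, Mul(193, Pow(-14, Rational(1, 2))), Mul(-185, Pow(-14, Rational(1, 2)))), 47524) = Add(Add(1158, -1110, Mul(193, Mul(I, Pow(14, Rational(1, 2)))), Mul(-185, Mul(I, Pow(14, Rational(1, 2))))), 47524) = Add(Add(1158, -1110, Mul(193, I, Pow(14, Rational(1, 2))), Mul(-185, I, Pow(14, Rational(1, 2)))), 47524) = Add(Add(48, Mul(8, I, Pow(14, Rational(1, 2)))), 47524) = Add(47572, Mul(8, I, Pow(14, Rational(1, 2))))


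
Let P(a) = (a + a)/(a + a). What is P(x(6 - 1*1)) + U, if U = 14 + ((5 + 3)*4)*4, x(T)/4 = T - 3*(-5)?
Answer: 143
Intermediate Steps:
x(T) = 60 + 4*T (x(T) = 4*(T - 3*(-5)) = 4*(T + 15) = 4*(15 + T) = 60 + 4*T)
P(a) = 1 (P(a) = (2*a)/((2*a)) = (2*a)*(1/(2*a)) = 1)
U = 142 (U = 14 + (8*4)*4 = 14 + 32*4 = 14 + 128 = 142)
P(x(6 - 1*1)) + U = 1 + 142 = 143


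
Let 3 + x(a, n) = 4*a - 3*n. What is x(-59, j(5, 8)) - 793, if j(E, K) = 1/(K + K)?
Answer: -16515/16 ≈ -1032.2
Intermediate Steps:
j(E, K) = 1/(2*K)
x(a, n) = -3 - 3*n + 4*a (x(a, n) = -3 + (4*a - 3*n) = -3 + (-3*n + 4*a) = -3 - 3*n + 4*a)
x(-59, j(5, 8)) - 793 = (-3 - 3/(2*8) + 4*(-59)) - 793 = (-3 - 3/(2*8) - 236) - 793 = (-3 - 3*1/16 - 236) - 793 = (-3 - 3/16 - 236) - 793 = -3827/16 - 793 = -16515/16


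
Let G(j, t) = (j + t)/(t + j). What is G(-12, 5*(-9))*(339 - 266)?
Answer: 73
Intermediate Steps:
G(j, t) = 1 (G(j, t) = (j + t)/(j + t) = 1)
G(-12, 5*(-9))*(339 - 266) = 1*(339 - 266) = 1*73 = 73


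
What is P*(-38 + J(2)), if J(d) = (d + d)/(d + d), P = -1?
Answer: 37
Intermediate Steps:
J(d) = 1 (J(d) = (2*d)/((2*d)) = (2*d)*(1/(2*d)) = 1)
P*(-38 + J(2)) = -(-38 + 1) = -1*(-37) = 37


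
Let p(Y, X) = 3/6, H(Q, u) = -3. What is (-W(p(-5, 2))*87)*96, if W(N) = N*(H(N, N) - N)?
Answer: 14616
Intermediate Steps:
p(Y, X) = ½ (p(Y, X) = 3*(⅙) = ½)
W(N) = N*(-3 - N)
(-W(p(-5, 2))*87)*96 = (-(-1)*(3 + ½)/2*87)*96 = (-(-1)*7/(2*2)*87)*96 = (-1*(-7/4)*87)*96 = ((7/4)*87)*96 = (609/4)*96 = 14616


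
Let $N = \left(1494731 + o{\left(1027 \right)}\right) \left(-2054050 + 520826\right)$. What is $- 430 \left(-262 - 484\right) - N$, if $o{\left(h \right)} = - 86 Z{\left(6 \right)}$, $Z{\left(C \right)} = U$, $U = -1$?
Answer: $2291889620788$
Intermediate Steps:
$Z{\left(C \right)} = -1$
$o{\left(h \right)} = 86$ ($o{\left(h \right)} = \left(-86\right) \left(-1\right) = 86$)
$N = -2291889300008$ ($N = \left(1494731 + 86\right) \left(-2054050 + 520826\right) = 1494817 \left(-1533224\right) = -2291889300008$)
$- 430 \left(-262 - 484\right) - N = - 430 \left(-262 - 484\right) - -2291889300008 = \left(-430\right) \left(-746\right) + 2291889300008 = 320780 + 2291889300008 = 2291889620788$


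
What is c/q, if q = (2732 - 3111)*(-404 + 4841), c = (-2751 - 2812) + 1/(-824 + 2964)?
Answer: 136837/41364060 ≈ 0.0033081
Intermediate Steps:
c = -11904819/2140 (c = -5563 + 1/2140 = -11904819/2140 ≈ -5563.0)
q = -1681623 (q = -379*4437 = -1681623)
c/q = -11904819/2140/(-1681623) = -11904819/2140*(-1/1681623) = 136837/41364060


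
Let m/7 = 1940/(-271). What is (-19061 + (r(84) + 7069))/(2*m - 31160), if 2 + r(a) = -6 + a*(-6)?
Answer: 141191/352980 ≈ 0.40000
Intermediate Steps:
m = -13580/271 (m = 7*(1940/(-271)) = 7*(1940*(-1/271)) = 7*(-1940/271) = -13580/271 ≈ -50.111)
r(a) = -8 - 6*a (r(a) = -2 + (-6 + a*(-6)) = -2 + (-6 - 6*a) = -8 - 6*a)
(-19061 + (r(84) + 7069))/(2*m - 31160) = (-19061 + ((-8 - 6*84) + 7069))/(2*(-13580/271) - 31160) = (-19061 + ((-8 - 504) + 7069))/(-27160/271 - 31160) = (-19061 + (-512 + 7069))/(-8471520/271) = (-19061 + 6557)*(-271/8471520) = -12504*(-271/8471520) = 141191/352980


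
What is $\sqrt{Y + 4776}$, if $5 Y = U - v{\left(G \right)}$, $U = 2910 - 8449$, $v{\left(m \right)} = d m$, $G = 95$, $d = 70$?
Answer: $\frac{3 \sqrt{6495}}{5} \approx 48.355$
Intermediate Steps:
$v{\left(m \right)} = 70 m$
$U = -5539$ ($U = 2910 - 8449 = -5539$)
$Y = - \frac{12189}{5}$ ($Y = \frac{-5539 - 70 \cdot 95}{5} = \frac{-5539 - 6650}{5} = \frac{1}{5} \left(-12189\right) = - \frac{12189}{5} \approx -2437.8$)
$\sqrt{Y + 4776} = \sqrt{- \frac{12189}{5} + 4776} = \sqrt{\frac{11691}{5}} = \frac{3 \sqrt{6495}}{5}$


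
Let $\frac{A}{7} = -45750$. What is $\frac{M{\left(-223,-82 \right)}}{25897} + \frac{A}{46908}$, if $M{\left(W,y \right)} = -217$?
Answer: $- \frac{1383948881}{202462746} \approx -6.8356$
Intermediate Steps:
$A = -320250$ ($A = 7 \left(-45750\right) = -320250$)
$\frac{M{\left(-223,-82 \right)}}{25897} + \frac{A}{46908} = - \frac{217}{25897} - \frac{320250}{46908} = \left(-217\right) \frac{1}{25897} - \frac{53375}{7818} = - \frac{217}{25897} - \frac{53375}{7818} = - \frac{1383948881}{202462746}$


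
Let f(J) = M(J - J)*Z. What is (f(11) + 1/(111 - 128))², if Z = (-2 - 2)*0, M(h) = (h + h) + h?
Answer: 1/289 ≈ 0.0034602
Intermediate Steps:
M(h) = 3*h (M(h) = 2*h + h = 3*h)
Z = 0 (Z = -4*0 = 0)
f(J) = 0 (f(J) = (3*(J - J))*0 = (3*0)*0 = 0*0 = 0)
(f(11) + 1/(111 - 128))² = (0 + 1/(111 - 128))² = (0 + 1/(-17))² = (0 - 1/17)² = (-1/17)² = 1/289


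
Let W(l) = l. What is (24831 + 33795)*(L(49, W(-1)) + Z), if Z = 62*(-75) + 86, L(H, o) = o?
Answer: -267627690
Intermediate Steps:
Z = -4564 (Z = -4650 + 86 = -4564)
(24831 + 33795)*(L(49, W(-1)) + Z) = (24831 + 33795)*(-1 - 4564) = 58626*(-4565) = -267627690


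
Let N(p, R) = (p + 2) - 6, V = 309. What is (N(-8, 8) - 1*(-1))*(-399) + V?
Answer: 4698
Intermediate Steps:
N(p, R) = -4 + p (N(p, R) = (2 + p) - 6 = -4 + p)
(N(-8, 8) - 1*(-1))*(-399) + V = ((-4 - 8) - 1*(-1))*(-399) + 309 = (-12 + 1)*(-399) + 309 = -11*(-399) + 309 = 4389 + 309 = 4698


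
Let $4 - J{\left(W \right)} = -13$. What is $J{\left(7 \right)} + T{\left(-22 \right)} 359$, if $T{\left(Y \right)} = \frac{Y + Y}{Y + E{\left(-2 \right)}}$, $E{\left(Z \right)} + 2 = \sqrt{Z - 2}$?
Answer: $\frac{97241}{145} + \frac{7898 i}{145} \approx 670.63 + 54.469 i$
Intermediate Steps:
$E{\left(Z \right)} = -2 + \sqrt{-2 + Z}$ ($E{\left(Z \right)} = -2 + \sqrt{Z - 2} = -2 + \sqrt{-2 + Z}$)
$J{\left(W \right)} = 17$ ($J{\left(W \right)} = 4 - -13 = 4 + 13 = 17$)
$T{\left(Y \right)} = \frac{2 Y}{-2 + Y + 2 i}$ ($T{\left(Y \right)} = \frac{Y + Y}{Y - \left(2 - \sqrt{-2 - 2}\right)} = \frac{2 Y}{Y - \left(2 - \sqrt{-4}\right)} = \frac{2 Y}{Y - \left(2 - 2 i\right)} = \frac{2 Y}{-2 + Y + 2 i}$)
$J{\left(7 \right)} + T{\left(-22 \right)} 359 = 17 + 2 \left(-22\right) \frac{1}{-2 - 22 + 2 i} 359 = 17 + 2 \left(-22\right) \frac{1}{-24 + 2 i} 359 = 17 + 2 \left(-22\right) \frac{-24 - 2 i}{580} \cdot 359 = 17 + \left(\frac{264}{145} + \frac{22 i}{145}\right) 359 = 17 + \left(\frac{94776}{145} + \frac{7898 i}{145}\right) = \frac{97241}{145} + \frac{7898 i}{145}$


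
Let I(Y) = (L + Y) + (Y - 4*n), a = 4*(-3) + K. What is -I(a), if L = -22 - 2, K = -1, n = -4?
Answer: 34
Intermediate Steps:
L = -24
a = -13 (a = 4*(-3) - 1 = -12 - 1 = -13)
I(Y) = -8 + 2*Y (I(Y) = (-24 + Y) + (Y - 4*(-4)) = (-24 + Y) + (Y + 16) = (-24 + Y) + (16 + Y) = -8 + 2*Y)
-I(a) = -(-8 + 2*(-13)) = -(-8 - 26) = -1*(-34) = 34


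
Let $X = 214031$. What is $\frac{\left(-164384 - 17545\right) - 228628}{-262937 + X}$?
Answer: $\frac{410557}{48906} \approx 8.3948$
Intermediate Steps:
$\frac{\left(-164384 - 17545\right) - 228628}{-262937 + X} = \frac{\left(-164384 - 17545\right) - 228628}{-262937 + 214031} = \frac{-181929 - 228628}{-48906} = \left(-410557\right) \left(- \frac{1}{48906}\right) = \frac{410557}{48906}$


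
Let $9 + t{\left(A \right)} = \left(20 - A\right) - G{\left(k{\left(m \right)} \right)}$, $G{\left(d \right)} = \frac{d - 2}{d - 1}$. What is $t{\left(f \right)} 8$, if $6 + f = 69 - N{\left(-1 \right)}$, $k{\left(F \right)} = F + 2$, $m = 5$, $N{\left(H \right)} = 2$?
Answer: $- \frac{1220}{3} \approx -406.67$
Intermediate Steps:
$k{\left(F \right)} = 2 + F$
$f = 61$ ($f = -6 + \left(69 - 2\right) = -6 + 67 = 61$)
$G{\left(d \right)} = \frac{-2 + d}{-1 + d}$
$t{\left(A \right)} = \frac{61}{6} - A$ ($t{\left(A \right)} = -9 - \left(-20 + A + \frac{-2 + \left(2 + 5\right)}{-1 + \left(2 + 5\right)}\right) = -9 - \left(-20 + A + \frac{-2 + 7}{-1 + 7}\right) = -9 - \left(-20 + A + \frac{1}{6} \cdot 5\right) = -9 - \left(-20 + \frac{5}{6} + A\right) = -9 - \left(- \frac{115}{6} + A\right) = \frac{61}{6} - A$)
$t{\left(f \right)} 8 = \left(\frac{61}{6} - 61\right) 8 = \left(- \frac{305}{6}\right) 8 = - \frac{1220}{3}$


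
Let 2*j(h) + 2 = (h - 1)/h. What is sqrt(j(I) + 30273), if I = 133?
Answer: sqrt(535490186)/133 ≈ 173.99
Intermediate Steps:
j(h) = -1 + (-1 + h)/(2*h) (j(h) = -1 + ((h - 1)/h)/2 = -1 + ((-1 + h)/h)/2 = -1 + (-1 + h)/(2*h))
sqrt(j(I) + 30273) = sqrt((1/2)*(-1 - 1*133)/133 + 30273) = sqrt((1/2)*(1/133)*(-1 - 133) + 30273) = sqrt((1/2)*(1/133)*(-134) + 30273) = sqrt(-67/133 + 30273) = sqrt(4026242/133) = sqrt(535490186)/133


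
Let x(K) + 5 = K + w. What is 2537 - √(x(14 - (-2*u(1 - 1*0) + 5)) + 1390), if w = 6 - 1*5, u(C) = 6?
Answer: 2537 - √1407 ≈ 2499.5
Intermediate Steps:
w = 1 (w = 6 - 5 = 1)
x(K) = -4 + K (x(K) = -5 + (K + 1) = -5 + (1 + K) = -4 + K)
2537 - √(x(14 - (-2*u(1 - 1*0) + 5)) + 1390) = 2537 - √((-4 + (14 - (-2*6 + 5))) + 1390) = 2537 - √((-4 + (14 - (-12 + 5))) + 1390) = 2537 - √((-4 + (14 - 1*(-7))) + 1390) = 2537 - √((-4 + (14 + 7)) + 1390) = 2537 - √((-4 + 21) + 1390) = 2537 - √(17 + 1390) = 2537 - √1407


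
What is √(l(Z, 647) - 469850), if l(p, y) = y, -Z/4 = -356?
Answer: I*√469203 ≈ 684.98*I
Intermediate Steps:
Z = 1424 (Z = -4*(-356) = 1424)
√(l(Z, 647) - 469850) = √(647 - 469850) = √(-469203) = I*√469203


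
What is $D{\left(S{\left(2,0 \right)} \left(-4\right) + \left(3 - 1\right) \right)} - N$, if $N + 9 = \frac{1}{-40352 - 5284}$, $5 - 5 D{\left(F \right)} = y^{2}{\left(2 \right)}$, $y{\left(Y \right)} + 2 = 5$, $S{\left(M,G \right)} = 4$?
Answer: $\frac{1871081}{228180} \approx 8.2$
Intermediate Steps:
$y{\left(Y \right)} = 3$ ($y{\left(Y \right)} = -2 + 5 = 3$)
$D{\left(F \right)} = - \frac{4}{5}$ ($D{\left(F \right)} = 1 - \frac{3^{2}}{5} = 1 - \frac{9}{5} = - \frac{4}{5}$)
$N = - \frac{410725}{45636}$ ($N = -9 + \frac{1}{-40352 - 5284} = -9 + \frac{1}{-45636} = -9 - \frac{1}{45636} = - \frac{410725}{45636} \approx -9.0$)
$D{\left(S{\left(2,0 \right)} \left(-4\right) + \left(3 - 1\right) \right)} - N = - \frac{4}{5} - - \frac{410725}{45636} = - \frac{4}{5} + \frac{410725}{45636} = \frac{1871081}{228180}$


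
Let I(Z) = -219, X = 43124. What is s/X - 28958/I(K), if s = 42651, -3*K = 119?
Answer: 1258125361/9444156 ≈ 133.22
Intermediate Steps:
K = -119/3 (K = -⅓*119 = -119/3 ≈ -39.667)
s/X - 28958/I(K) = 42651/43124 - 28958/(-219) = 42651*(1/43124) - 28958*(-1/219) = 42651/43124 + 28958/219 = 1258125361/9444156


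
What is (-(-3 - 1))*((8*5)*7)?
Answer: 1120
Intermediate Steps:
(-(-3 - 1))*((8*5)*7) = (-1*(-4))*(40*7) = 4*280 = 1120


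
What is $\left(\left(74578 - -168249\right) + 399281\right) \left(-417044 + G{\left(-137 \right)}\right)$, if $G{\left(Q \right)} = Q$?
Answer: $-267875257548$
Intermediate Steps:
$\left(\left(74578 - -168249\right) + 399281\right) \left(-417044 + G{\left(-137 \right)}\right) = \left(\left(74578 - -168249\right) + 399281\right) \left(-417044 - 137\right) = \left(\left(74578 + 168249\right) + 399281\right) \left(-417181\right) = \left(242827 + 399281\right) \left(-417181\right) = 642108 \left(-417181\right) = -267875257548$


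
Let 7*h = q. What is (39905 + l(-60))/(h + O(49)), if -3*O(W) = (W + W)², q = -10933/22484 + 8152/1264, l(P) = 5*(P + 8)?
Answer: -295759280124/23876203627 ≈ -12.387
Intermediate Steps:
l(P) = 40 + 5*P (l(P) = 5*(8 + P) = 40 + 5*P)
q = 10591891/1776236 (q = -10933*1/22484 + 8152*(1/1264) = -10933/22484 + 1019/158 = 10591891/1776236 ≈ 5.9631)
h = 10591891/12433652 (h = (⅐)*(10591891/1776236) = 10591891/12433652 ≈ 0.85187)
O(W) = -4*W²/3 (O(W) = -(W + W)²/3 = -4*W²/3)
(39905 + l(-60))/(h + O(49)) = (39905 + (40 + 5*(-60)))/(10591891/12433652 - 4/3*49²) = (39905 + (40 - 300))/(10591891/12433652 - 4/3*2401) = (39905 - 260)/(10591891/12433652 - 9604/3) = 39645/(-119381018135/37300956) = 39645*(-37300956/119381018135) = -295759280124/23876203627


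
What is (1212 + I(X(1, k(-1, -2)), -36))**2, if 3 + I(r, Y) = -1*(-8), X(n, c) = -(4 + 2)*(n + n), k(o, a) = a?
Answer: 1481089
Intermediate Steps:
X(n, c) = -12*n (X(n, c) = -6*2*n = -12*n)
I(r, Y) = 5 (I(r, Y) = -3 - 1*(-8) = -3 + 8 = 5)
(1212 + I(X(1, k(-1, -2)), -36))**2 = (1212 + 5)**2 = 1217**2 = 1481089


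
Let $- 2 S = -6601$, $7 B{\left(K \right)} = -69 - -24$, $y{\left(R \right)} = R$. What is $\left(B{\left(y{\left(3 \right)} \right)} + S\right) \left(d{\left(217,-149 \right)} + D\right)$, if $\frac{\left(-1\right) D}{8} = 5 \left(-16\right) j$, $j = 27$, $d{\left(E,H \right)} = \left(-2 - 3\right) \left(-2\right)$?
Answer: $56954495$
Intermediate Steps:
$B{\left(K \right)} = - \frac{45}{7}$ ($B{\left(K \right)} = \frac{-69 - -24}{7} = \frac{-69 + 24}{7} = \frac{1}{7} \left(-45\right) = - \frac{45}{7}$)
$S = \frac{6601}{2}$ ($S = \left(- \frac{1}{2}\right) \left(-6601\right) = \frac{6601}{2} \approx 3300.5$)
$d{\left(E,H \right)} = 10$ ($d{\left(E,H \right)} = \left(-5\right) \left(-2\right) = 10$)
$D = 17280$ ($D = - 8 \cdot 5 \left(-16\right) 27 = - 8 \left(\left(-80\right) 27\right) = \left(-8\right) \left(-2160\right) = 17280$)
$\left(B{\left(y{\left(3 \right)} \right)} + S\right) \left(d{\left(217,-149 \right)} + D\right) = \left(- \frac{45}{7} + \frac{6601}{2}\right) \left(10 + 17280\right) = \frac{46117}{14} \cdot 17290 = 56954495$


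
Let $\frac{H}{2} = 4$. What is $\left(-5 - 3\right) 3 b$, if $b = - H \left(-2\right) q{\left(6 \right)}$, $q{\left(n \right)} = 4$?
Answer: $-1536$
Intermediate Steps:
$H = 8$ ($H = 2 \cdot 4 = 8$)
$b = 64$ ($b = - 8 \left(-2\right) 4 = - \left(-16\right) 4 = \left(-1\right) \left(-64\right) = 64$)
$\left(-5 - 3\right) 3 b = \left(-5 - 3\right) 3 \cdot 64 = \left(-8\right) 3 \cdot 64 = \left(-24\right) 64 = -1536$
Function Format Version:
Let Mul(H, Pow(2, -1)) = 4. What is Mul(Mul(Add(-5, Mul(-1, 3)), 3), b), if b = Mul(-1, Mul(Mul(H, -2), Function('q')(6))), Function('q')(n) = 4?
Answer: -1536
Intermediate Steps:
H = 8 (H = Mul(2, 4) = 8)
b = 64 (b = Mul(-1, Mul(Mul(8, -2), 4)) = Mul(-1, Mul(-16, 4)) = Mul(-1, -64) = 64)
Mul(Mul(Add(-5, Mul(-1, 3)), 3), b) = Mul(Mul(Add(-5, Mul(-1, 3)), 3), 64) = Mul(Mul(Add(-5, -3), 3), 64) = Mul(Mul(-8, 3), 64) = Mul(-24, 64) = -1536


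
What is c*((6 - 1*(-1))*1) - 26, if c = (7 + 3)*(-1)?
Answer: -96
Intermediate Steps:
c = -10 (c = 10*(-1) = -10)
c*((6 - 1*(-1))*1) - 26 = -10*(6 - 1*(-1)) - 26 = -10*(6 + 1) - 26 = -70 - 26 = -96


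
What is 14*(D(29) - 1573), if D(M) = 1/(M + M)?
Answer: -638631/29 ≈ -22022.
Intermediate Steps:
D(M) = 1/(2*M)
14*(D(29) - 1573) = 14*((1/2)/29 - 1573) = 14*((1/2)*(1/29) - 1573) = 14*(1/58 - 1573) = 14*(-91233/58) = -638631/29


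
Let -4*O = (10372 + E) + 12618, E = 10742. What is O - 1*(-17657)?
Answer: 9224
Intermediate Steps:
O = -8433 (O = -((10372 + 10742) + 12618)/4 = -(21114 + 12618)/4 = -¼*33732 = -8433)
O - 1*(-17657) = -8433 - 1*(-17657) = -8433 + 17657 = 9224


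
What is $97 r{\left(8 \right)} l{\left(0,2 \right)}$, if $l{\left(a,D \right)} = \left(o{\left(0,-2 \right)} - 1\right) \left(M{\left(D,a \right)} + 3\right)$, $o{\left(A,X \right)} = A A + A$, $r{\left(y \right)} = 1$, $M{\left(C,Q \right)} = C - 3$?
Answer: $-194$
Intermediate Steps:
$M{\left(C,Q \right)} = -3 + C$ ($M{\left(C,Q \right)} = C - 3 = -3 + C$)
$o{\left(A,X \right)} = A + A^{2}$ ($o{\left(A,X \right)} = A^{2} + A = A + A^{2}$)
$l{\left(a,D \right)} = - D$ ($l{\left(a,D \right)} = \left(0 \left(1 + 0\right) - 1\right) \left(\left(-3 + D\right) + 3\right) = \left(0 \cdot 1 - 1\right) D = \left(0 - 1\right) D = - D$)
$97 r{\left(8 \right)} l{\left(0,2 \right)} = 97 \cdot 1 \left(\left(-1\right) 2\right) = 97 \left(-2\right) = -194$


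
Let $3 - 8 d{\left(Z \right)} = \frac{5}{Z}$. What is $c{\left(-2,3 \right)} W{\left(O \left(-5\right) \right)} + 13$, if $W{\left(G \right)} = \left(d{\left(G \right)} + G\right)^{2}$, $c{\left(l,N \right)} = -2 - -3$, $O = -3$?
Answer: $\frac{2233}{9} \approx 248.11$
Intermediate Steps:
$c{\left(l,N \right)} = 1$ ($c{\left(l,N \right)} = -2 + 3 = 1$)
$d{\left(Z \right)} = \frac{3}{8} - \frac{5}{8 Z}$ ($d{\left(Z \right)} = \frac{3}{8} - \frac{5 \frac{1}{Z}}{8} = \frac{3}{8} - \frac{5}{8 Z}$)
$W{\left(G \right)} = \left(G + \frac{-5 + 3 G}{8 G}\right)^{2}$ ($W{\left(G \right)} = \left(\frac{-5 + 3 G}{8 G} + G\right)^{2} = \left(G + \frac{-5 + 3 G}{8 G}\right)^{2}$)
$c{\left(-2,3 \right)} W{\left(O \left(-5\right) \right)} + 13 = 1 \frac{\left(-5 + 3 \left(\left(-3\right) \left(-5\right)\right) + 8 \left(\left(-3\right) \left(-5\right)\right)^{2}\right)^{2}}{64 \cdot 225} + 13 = 1 \frac{\left(-5 + 3 \cdot 15 + 8 \cdot 15^{2}\right)^{2}}{64 \cdot 225} + 13 = 1 \cdot \frac{1}{64} \cdot \frac{1}{225} \left(-5 + 45 + 8 \cdot 225\right)^{2} + 13 = 1 \cdot \frac{1}{64} \cdot \frac{1}{225} \left(-5 + 45 + 1800\right)^{2} + 13 = 1 \cdot \frac{1}{64} \cdot \frac{1}{225} \cdot 1840^{2} + 13 = 1 \cdot \frac{1}{64} \cdot \frac{1}{225} \cdot 3385600 + 13 = 1 \cdot \frac{2116}{9} + 13 = \frac{2116}{9} + 13 = \frac{2233}{9}$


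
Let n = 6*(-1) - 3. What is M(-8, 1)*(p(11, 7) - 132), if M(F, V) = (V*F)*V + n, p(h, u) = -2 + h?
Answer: 2091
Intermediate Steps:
n = -9 (n = -6 - 3 = -9)
M(F, V) = -9 + F*V**2 (M(F, V) = (V*F)*V - 9 = (F*V)*V - 9 = F*V**2 - 9 = -9 + F*V**2)
M(-8, 1)*(p(11, 7) - 132) = (-9 - 8*1**2)*((-2 + 11) - 132) = (-9 - 8*1)*(9 - 132) = (-9 - 8)*(-123) = -17*(-123) = 2091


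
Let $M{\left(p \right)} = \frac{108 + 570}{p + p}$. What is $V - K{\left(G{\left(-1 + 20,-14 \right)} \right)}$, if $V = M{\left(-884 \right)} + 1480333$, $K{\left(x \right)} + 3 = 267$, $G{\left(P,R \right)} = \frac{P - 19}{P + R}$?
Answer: $\frac{1308380657}{884} \approx 1.4801 \cdot 10^{6}$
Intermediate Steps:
$M{\left(p \right)} = \frac{339}{p}$ ($M{\left(p \right)} = \frac{678}{2 p} = 678 \frac{1}{2 p} = \frac{339}{p}$)
$G{\left(P,R \right)} = \frac{-19 + P}{P + R}$
$K{\left(x \right)} = 264$ ($K{\left(x \right)} = -3 + 267 = 264$)
$V = \frac{1308614033}{884}$ ($V = \frac{339}{-884} + 1480333 = 339 \left(- \frac{1}{884}\right) + 1480333 = - \frac{339}{884} + 1480333 = \frac{1308614033}{884} \approx 1.4803 \cdot 10^{6}$)
$V - K{\left(G{\left(-1 + 20,-14 \right)} \right)} = \frac{1308614033}{884} - 264 = \frac{1308380657}{884}$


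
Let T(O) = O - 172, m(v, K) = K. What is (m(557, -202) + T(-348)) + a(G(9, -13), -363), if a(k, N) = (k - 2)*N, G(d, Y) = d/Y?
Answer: 3319/13 ≈ 255.31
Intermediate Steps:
T(O) = -172 + O
a(k, N) = N*(-2 + k) (a(k, N) = (-2 + k)*N = N*(-2 + k))
(m(557, -202) + T(-348)) + a(G(9, -13), -363) = (-202 + (-172 - 348)) - 363*(-2 + 9/(-13)) = (-202 - 520) - 363*(-2 + 9*(-1/13)) = -722 - 363*(-2 - 9/13) = -722 - 363*(-35/13) = -722 + 12705/13 = 3319/13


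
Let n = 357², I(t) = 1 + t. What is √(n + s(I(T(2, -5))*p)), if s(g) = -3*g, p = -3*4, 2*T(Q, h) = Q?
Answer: 3*√14169 ≈ 357.10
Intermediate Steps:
T(Q, h) = Q/2
p = -12
n = 127449
√(n + s(I(T(2, -5))*p)) = √(127449 - 3*(1 + (½)*2)*(-12)) = √(127449 - 3*(1 + 1)*(-12)) = √(127449 - 6*(-12)) = √(127449 - 3*(-24)) = √(127449 + 72) = √127521 = 3*√14169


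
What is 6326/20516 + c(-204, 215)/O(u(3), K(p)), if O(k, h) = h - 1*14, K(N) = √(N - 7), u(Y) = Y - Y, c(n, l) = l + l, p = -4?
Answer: (-4366658*I + 3163*√11)/(10258*(√11 + 14*I)) ≈ -28.774 - 6.8896*I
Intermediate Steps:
c(n, l) = 2*l
u(Y) = 0
K(N) = √(-7 + N)
O(k, h) = -14 + h (O(k, h) = h - 14 = -14 + h)
6326/20516 + c(-204, 215)/O(u(3), K(p)) = 6326/20516 + (2*215)/(-14 + √(-7 - 4)) = 6326*(1/20516) + 430/(-14 + √(-11)) = 3163/10258 + 430/(-14 + I*√11)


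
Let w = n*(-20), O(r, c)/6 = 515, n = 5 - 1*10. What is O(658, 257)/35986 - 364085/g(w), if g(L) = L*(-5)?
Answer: 1310350781/1799300 ≈ 728.26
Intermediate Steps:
n = -5 (n = 5 - 10 = -5)
O(r, c) = 3090 (O(r, c) = 6*515 = 3090)
w = 100 (w = -5*(-20) = 100)
g(L) = -5*L
O(658, 257)/35986 - 364085/g(w) = 3090/35986 - 364085/((-5*100)) = 3090*(1/35986) - 364085/(-500) = 1545/17993 - 364085*(-1/500) = 1545/17993 + 72817/100 = 1310350781/1799300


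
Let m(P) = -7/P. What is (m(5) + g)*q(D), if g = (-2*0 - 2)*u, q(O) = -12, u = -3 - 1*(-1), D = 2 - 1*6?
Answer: -156/5 ≈ -31.200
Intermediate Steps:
D = -4 (D = 2 - 6 = -4)
u = -2 (u = -3 + 1 = -2)
g = 4 (g = (-2*0 - 2)*(-2) = (0 - 2)*(-2) = -2*(-2) = 4)
(m(5) + g)*q(D) = (-7/5 + 4)*(-12) = (13/5)*(-12) = -156/5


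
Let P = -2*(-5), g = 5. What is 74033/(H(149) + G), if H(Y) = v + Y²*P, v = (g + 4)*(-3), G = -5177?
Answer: 74033/216806 ≈ 0.34147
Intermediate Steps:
P = 10
v = -27 (v = (5 + 4)*(-3) = 9*(-3) = -27)
H(Y) = -27 + 10*Y² (H(Y) = -27 + Y²*10 = -27 + 10*Y²)
74033/(H(149) + G) = 74033/((-27 + 10*149²) - 5177) = 74033/((-27 + 10*22201) - 5177) = 74033/((-27 + 222010) - 5177) = 74033/(221983 - 5177) = 74033/216806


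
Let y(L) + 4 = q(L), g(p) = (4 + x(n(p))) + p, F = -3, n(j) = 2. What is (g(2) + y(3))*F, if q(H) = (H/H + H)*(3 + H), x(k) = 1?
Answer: -81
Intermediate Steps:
q(H) = (1 + H)*(3 + H)
g(p) = 5 + p (g(p) = (4 + 1) + p = 5 + p)
y(L) = -1 + L² + 4*L (y(L) = -4 + (3 + L² + 4*L) = -1 + L² + 4*L)
(g(2) + y(3))*F = ((5 + 2) + (-1 + 3² + 4*3))*(-3) = (7 + (-1 + 9 + 12))*(-3) = (7 + 20)*(-3) = 27*(-3) = -81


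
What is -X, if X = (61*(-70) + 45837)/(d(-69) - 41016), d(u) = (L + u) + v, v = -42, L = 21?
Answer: 41567/41106 ≈ 1.0112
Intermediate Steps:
d(u) = -21 + u (d(u) = (21 + u) - 42 = -21 + u)
X = -41567/41106 (X = (61*(-70) + 45837)/((-21 - 69) - 41016) = (-4270 + 45837)/(-90 - 41016) = 41567/(-41106) = 41567*(-1/41106) = -41567/41106 ≈ -1.0112)
-X = -1*(-41567/41106) = 41567/41106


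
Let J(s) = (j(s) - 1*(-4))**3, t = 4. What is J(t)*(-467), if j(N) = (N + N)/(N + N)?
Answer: -58375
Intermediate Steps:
j(N) = 1 (j(N) = (2*N)/((2*N)) = (2*N)*(1/(2*N)) = 1)
J(s) = 125 (J(s) = (1 - 1*(-4))**3 = (1 + 4)**3 = 5**3 = 125)
J(t)*(-467) = 125*(-467) = -58375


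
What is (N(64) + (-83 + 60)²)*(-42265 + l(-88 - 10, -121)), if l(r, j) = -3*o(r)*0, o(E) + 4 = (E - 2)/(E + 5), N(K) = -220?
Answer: -13059885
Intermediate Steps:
o(E) = -4 + (-2 + E)/(5 + E) (o(E) = -4 + (E - 2)/(E + 5) = -4 + (-2 + E)/(5 + E))
l(r, j) = 0 (l(r, j) = -3*(-22 - 3*r)/(5 + r)*0 = 0)
(N(64) + (-83 + 60)²)*(-42265 + l(-88 - 10, -121)) = (-220 + (-83 + 60)²)*(-42265 + 0) = (-220 + (-23)²)*(-42265) = (-220 + 529)*(-42265) = 309*(-42265) = -13059885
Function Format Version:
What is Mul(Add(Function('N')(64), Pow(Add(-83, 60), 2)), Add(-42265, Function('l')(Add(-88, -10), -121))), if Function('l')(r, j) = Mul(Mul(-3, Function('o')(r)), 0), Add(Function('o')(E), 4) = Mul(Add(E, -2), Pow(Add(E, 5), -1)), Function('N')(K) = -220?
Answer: -13059885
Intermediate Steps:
Function('o')(E) = Add(-4, Mul(Pow(Add(5, E), -1), Add(-2, E))) (Function('o')(E) = Add(-4, Mul(Add(E, -2), Pow(Add(E, 5), -1))) = Add(-4, Mul(Add(-2, E), Pow(Add(5, E), -1))) = Add(-4, Mul(Pow(Add(5, E), -1), Add(-2, E))))
Function('l')(r, j) = 0 (Function('l')(r, j) = Mul(Mul(-3, Mul(Pow(Add(5, r), -1), Add(-22, Mul(-3, r)))), 0) = Mul(Mul(-3, Pow(Add(5, r), -1), Add(-22, Mul(-3, r))), 0) = 0)
Mul(Add(Function('N')(64), Pow(Add(-83, 60), 2)), Add(-42265, Function('l')(Add(-88, -10), -121))) = Mul(Add(-220, Pow(Add(-83, 60), 2)), Add(-42265, 0)) = Mul(Add(-220, Pow(-23, 2)), -42265) = Mul(Add(-220, 529), -42265) = Mul(309, -42265) = -13059885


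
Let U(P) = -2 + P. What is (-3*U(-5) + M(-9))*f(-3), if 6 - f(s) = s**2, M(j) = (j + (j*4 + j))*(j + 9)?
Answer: -63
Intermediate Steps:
M(j) = 6*j*(9 + j) (M(j) = (j + (4*j + j))*(9 + j) = (j + 5*j)*(9 + j) = (6*j)*(9 + j) = 6*j*(9 + j))
f(s) = 6 - s**2
(-3*U(-5) + M(-9))*f(-3) = (-3*(-2 - 5) + 6*(-9)*(9 - 9))*(6 - 1*(-3)**2) = (-3*(-7) + 6*(-9)*0)*(6 - 1*9) = (21 + 0)*(6 - 9) = 21*(-3) = -63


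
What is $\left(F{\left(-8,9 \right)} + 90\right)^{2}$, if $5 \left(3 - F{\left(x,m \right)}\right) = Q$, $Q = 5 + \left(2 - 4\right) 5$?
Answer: $8836$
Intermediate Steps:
$Q = -5$ ($Q = 5 + \left(2 - 4\right) 5 = 5 - 10 = -5$)
$F{\left(x,m \right)} = 4$ ($F{\left(x,m \right)} = 3 - -1 = 3 + 1 = 4$)
$\left(F{\left(-8,9 \right)} + 90\right)^{2} = \left(4 + 90\right)^{2} = 94^{2} = 8836$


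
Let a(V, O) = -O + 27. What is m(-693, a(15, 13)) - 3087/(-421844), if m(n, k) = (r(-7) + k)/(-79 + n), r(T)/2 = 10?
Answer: -2989883/81415892 ≈ -0.036724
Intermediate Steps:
r(T) = 20 (r(T) = 2*10 = 20)
a(V, O) = 27 - O
m(n, k) = (20 + k)/(-79 + n)
m(-693, a(15, 13)) - 3087/(-421844) = (20 + (27 - 1*13))/(-79 - 693) - 3087/(-421844) = (20 + (27 - 13))/(-772) - 3087*(-1/421844) = -(20 + 14)/772 + 3087/421844 = -1/772*34 + 3087/421844 = -17/386 + 3087/421844 = -2989883/81415892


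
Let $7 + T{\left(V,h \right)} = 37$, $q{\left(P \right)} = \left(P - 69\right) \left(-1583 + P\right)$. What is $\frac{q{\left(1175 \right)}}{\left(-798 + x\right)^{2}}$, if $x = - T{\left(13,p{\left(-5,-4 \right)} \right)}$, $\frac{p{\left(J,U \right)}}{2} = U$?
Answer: $- \frac{9401}{14283} \approx -0.6582$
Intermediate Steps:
$p{\left(J,U \right)} = 2 U$
$q{\left(P \right)} = \left(-1583 + P\right) \left(-69 + P\right)$ ($q{\left(P \right)} = \left(-69 + P\right) \left(-1583 + P\right) = \left(-1583 + P\right) \left(-69 + P\right)$)
$T{\left(V,h \right)} = 30$ ($T{\left(V,h \right)} = -7 + 37 = 30$)
$x = -30$ ($x = \left(-1\right) 30 = -30$)
$\frac{q{\left(1175 \right)}}{\left(-798 + x\right)^{2}} = \frac{109227 + 1175^{2} - 1941100}{\left(-798 - 30\right)^{2}} = \frac{109227 + 1380625 - 1941100}{\left(-828\right)^{2}} = - \frac{451248}{685584} = \left(-451248\right) \frac{1}{685584} = - \frac{9401}{14283}$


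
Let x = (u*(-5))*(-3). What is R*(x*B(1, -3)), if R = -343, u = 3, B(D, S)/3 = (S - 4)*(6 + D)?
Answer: 2268945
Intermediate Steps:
B(D, S) = 3*(-4 + S)*(6 + D) (B(D, S) = 3*((S - 4)*(6 + D)) = 3*((-4 + S)*(6 + D)) = 3*(-4 + S)*(6 + D))
x = 45 (x = (3*(-5))*(-3) = -15*(-3) = 45)
R*(x*B(1, -3)) = -15435*(-72 - 12*1 + 18*(-3) + 3*1*(-3)) = -15435*(-72 - 12 - 54 - 9) = -15435*(-147) = -343*(-6615) = 2268945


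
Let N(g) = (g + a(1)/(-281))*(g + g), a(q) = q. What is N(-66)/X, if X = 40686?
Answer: 408034/1905461 ≈ 0.21414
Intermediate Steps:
N(g) = 2*g*(-1/281 + g) (N(g) = (g + 1/(-281))*(g + g) = (g + 1*(-1/281))*(2*g) = (g - 1/281)*(2*g) = (-1/281 + g)*(2*g) = 2*g*(-1/281 + g))
N(-66)/X = ((2/281)*(-66)*(-1 + 281*(-66)))/40686 = ((2/281)*(-66)*(-1 - 18546))*(1/40686) = ((2/281)*(-66)*(-18547))*(1/40686) = (2448204/281)*(1/40686) = 408034/1905461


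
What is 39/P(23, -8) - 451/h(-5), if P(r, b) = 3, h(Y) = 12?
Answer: -295/12 ≈ -24.583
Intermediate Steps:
39/P(23, -8) - 451/h(-5) = 39/3 - 451/12 = 39*(1/3) - 451*1/12 = 13 - 451/12 = -295/12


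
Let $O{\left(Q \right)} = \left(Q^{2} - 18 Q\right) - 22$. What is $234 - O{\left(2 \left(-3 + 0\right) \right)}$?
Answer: $112$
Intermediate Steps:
$O{\left(Q \right)} = -22 + Q^{2} - 18 Q$
$234 - O{\left(2 \left(-3 + 0\right) \right)} = 234 - \left(-22 + \left(2 \left(-3 + 0\right)\right)^{2} - 18 \cdot 2 \left(-3 + 0\right)\right) = 234 - \left(-22 + \left(2 \left(-3\right)\right)^{2} - 18 \cdot 2 \left(-3\right)\right) = 234 - \left(-22 + \left(-6\right)^{2} - -108\right) = 234 - \left(-22 + 36 + 108\right) = 234 - 122 = 112$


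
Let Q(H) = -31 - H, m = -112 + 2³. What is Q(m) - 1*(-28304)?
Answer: 28377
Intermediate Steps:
m = -104 (m = -112 + 8 = -104)
Q(m) - 1*(-28304) = (-31 - 1*(-104)) - 1*(-28304) = (-31 + 104) + 28304 = 73 + 28304 = 28377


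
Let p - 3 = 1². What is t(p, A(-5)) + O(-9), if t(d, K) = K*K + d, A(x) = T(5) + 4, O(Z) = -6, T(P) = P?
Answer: 79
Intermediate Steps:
p = 4 (p = 3 + 1² = 3 + 1 = 4)
A(x) = 9 (A(x) = 5 + 4 = 9)
t(d, K) = d + K² (t(d, K) = K² + d = d + K²)
t(p, A(-5)) + O(-9) = (4 + 9²) - 6 = (4 + 81) - 6 = 85 - 6 = 79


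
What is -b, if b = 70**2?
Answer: -4900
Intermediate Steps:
b = 4900
-b = -1*4900 = -4900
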